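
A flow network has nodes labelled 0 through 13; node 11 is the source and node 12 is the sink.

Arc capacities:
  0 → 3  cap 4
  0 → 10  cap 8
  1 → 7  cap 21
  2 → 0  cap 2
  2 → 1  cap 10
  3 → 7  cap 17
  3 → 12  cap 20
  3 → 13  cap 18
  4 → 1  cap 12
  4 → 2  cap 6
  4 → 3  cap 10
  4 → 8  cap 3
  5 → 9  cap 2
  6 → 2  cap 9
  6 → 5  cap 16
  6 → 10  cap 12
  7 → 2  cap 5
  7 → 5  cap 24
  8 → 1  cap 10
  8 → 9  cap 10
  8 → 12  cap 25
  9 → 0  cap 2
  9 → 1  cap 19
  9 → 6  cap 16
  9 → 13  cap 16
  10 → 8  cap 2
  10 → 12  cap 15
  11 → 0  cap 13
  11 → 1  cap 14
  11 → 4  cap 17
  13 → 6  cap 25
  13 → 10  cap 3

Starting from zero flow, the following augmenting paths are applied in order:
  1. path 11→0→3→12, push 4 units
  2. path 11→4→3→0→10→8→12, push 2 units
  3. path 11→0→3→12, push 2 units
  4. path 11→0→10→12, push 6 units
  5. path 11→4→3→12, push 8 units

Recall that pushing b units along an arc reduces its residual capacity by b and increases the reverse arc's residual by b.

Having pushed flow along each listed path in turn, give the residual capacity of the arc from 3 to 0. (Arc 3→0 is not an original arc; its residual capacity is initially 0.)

Residual capacity of (3,0): 4

after path 1 (11→0→3→12, push 4): res(3,0)=4
after path 2 (11→4→3→0→10→8→12, push 2): res(3,0)=2
after path 3 (11→0→3→12, push 2): res(3,0)=4
after path 4 (11→0→10→12, push 6): res(3,0)=4
after path 5 (11→4→3→12, push 8): res(3,0)=4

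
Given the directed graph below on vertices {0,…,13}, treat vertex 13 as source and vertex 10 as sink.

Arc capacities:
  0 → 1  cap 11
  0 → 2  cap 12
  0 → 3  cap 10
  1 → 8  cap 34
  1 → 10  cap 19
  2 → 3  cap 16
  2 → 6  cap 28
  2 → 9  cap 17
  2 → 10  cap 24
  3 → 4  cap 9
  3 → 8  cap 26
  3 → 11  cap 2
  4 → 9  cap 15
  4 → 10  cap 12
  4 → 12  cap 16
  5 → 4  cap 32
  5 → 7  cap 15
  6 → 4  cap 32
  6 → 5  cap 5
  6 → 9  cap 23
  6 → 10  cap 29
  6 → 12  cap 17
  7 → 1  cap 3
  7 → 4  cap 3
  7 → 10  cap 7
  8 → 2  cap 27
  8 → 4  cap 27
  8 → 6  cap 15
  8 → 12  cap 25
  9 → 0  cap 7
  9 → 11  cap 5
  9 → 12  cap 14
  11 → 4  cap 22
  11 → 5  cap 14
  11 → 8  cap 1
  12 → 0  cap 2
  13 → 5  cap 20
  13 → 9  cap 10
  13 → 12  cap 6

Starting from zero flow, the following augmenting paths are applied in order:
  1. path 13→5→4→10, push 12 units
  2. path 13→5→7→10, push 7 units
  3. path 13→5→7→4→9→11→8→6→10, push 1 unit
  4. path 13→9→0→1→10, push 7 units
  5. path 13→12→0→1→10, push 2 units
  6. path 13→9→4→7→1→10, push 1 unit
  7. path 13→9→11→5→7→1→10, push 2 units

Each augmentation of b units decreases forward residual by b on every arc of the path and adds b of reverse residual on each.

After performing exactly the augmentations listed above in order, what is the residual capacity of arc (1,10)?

after path 1 (13→5→4→10, push 12): res(1,10)=19
after path 2 (13→5→7→10, push 7): res(1,10)=19
after path 3 (13→5→7→4→9→11→8→6→10, push 1): res(1,10)=19
after path 4 (13→9→0→1→10, push 7): res(1,10)=12
after path 5 (13→12→0→1→10, push 2): res(1,10)=10
after path 6 (13→9→4→7→1→10, push 1): res(1,10)=9
after path 7 (13→9→11→5→7→1→10, push 2): res(1,10)=7

Residual capacity of (1,10): 7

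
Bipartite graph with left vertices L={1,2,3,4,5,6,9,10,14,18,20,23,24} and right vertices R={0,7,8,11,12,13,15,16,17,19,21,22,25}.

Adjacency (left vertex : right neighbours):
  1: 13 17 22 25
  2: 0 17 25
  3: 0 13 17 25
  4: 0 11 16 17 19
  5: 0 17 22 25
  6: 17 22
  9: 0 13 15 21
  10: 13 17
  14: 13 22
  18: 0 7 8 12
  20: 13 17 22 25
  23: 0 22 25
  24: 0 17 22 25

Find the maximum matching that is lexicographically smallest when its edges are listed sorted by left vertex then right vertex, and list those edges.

|M| = 8 (so the lex-smallest maximum matching has 8 edges)
process left vertices in ascending order; for each, take the smallest-labelled available neighbour that still permits 8 edges overall, or leave it unmatched if none does
lex-smallest matching: {1-13, 2-0, 3-17, 4-11, 5-22, 9-15, 18-7, 20-25}

Lex-smallest maximum matching: {(1,13), (2,0), (3,17), (4,11), (5,22), (9,15), (18,7), (20,25)}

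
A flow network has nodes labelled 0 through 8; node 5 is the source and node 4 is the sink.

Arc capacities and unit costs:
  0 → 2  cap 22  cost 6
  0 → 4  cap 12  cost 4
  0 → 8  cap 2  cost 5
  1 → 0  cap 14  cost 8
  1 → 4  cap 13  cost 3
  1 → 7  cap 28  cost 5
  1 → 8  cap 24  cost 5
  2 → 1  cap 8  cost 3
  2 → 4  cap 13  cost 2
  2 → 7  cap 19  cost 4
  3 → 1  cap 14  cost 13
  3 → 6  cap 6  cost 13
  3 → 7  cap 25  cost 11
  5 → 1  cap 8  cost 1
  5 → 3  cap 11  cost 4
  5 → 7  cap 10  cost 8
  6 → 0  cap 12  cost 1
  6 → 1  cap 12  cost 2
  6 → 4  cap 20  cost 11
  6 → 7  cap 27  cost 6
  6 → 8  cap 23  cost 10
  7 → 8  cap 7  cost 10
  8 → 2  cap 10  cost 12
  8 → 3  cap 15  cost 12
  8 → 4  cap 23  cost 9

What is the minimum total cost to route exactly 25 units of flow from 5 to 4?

shortest-cost path #1: 5→1→4 push 8 @ unit cost 4 (adds 32)
shortest-cost path #2: 5→3→1→4 push 5 @ unit cost 20 (adds 100)
shortest-cost path #3: 5→3→6→0→4 push 6 @ unit cost 22 (adds 132)
shortest-cost path #4: 5→7→8→4 push 6 @ unit cost 27 (adds 162)
total cost = 426

Minimum cost for 25 units: 426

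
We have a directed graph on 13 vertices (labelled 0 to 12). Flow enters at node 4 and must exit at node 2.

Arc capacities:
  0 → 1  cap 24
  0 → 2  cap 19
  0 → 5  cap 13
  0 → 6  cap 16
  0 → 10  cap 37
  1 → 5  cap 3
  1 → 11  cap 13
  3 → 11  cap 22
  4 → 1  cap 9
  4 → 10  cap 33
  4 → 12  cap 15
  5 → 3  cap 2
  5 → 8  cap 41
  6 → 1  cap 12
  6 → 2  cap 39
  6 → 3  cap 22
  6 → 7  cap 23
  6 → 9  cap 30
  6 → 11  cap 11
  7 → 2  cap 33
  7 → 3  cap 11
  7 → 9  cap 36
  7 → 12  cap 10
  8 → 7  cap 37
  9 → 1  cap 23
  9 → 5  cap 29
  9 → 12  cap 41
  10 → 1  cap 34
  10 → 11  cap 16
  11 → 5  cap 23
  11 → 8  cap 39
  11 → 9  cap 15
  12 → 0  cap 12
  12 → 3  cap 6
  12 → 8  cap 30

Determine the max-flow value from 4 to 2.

augment #1: 4→12→0→2 bottleneck 12, total now 12
augment #2: 4→12→8→7→2 bottleneck 3, total now 15
augment #3: 4→1→5→8→7→2 bottleneck 3, total now 18
augment #4: 4→1→11→8→7→2 bottleneck 6, total now 24
augment #5: 4→10→11→8→7→2 bottleneck 16, total now 40
augment #6: 4→10→1→11→8→7→2 bottleneck 5, total now 45

Maximum flow value: 45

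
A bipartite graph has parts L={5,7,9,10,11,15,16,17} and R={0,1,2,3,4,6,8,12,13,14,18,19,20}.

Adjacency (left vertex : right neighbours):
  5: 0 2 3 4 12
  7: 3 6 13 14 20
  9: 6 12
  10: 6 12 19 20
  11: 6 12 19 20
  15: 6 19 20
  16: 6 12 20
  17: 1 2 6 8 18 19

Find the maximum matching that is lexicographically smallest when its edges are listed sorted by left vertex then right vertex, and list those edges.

Lex-smallest maximum matching: {(5,0), (7,3), (9,6), (10,12), (11,19), (15,20), (17,1)}

|M| = 7 (so the lex-smallest maximum matching has 7 edges)
process left vertices in ascending order; for each, take the smallest-labelled available neighbour that still permits 7 edges overall, or leave it unmatched if none does
lex-smallest matching: {5-0, 7-3, 9-6, 10-12, 11-19, 15-20, 17-1}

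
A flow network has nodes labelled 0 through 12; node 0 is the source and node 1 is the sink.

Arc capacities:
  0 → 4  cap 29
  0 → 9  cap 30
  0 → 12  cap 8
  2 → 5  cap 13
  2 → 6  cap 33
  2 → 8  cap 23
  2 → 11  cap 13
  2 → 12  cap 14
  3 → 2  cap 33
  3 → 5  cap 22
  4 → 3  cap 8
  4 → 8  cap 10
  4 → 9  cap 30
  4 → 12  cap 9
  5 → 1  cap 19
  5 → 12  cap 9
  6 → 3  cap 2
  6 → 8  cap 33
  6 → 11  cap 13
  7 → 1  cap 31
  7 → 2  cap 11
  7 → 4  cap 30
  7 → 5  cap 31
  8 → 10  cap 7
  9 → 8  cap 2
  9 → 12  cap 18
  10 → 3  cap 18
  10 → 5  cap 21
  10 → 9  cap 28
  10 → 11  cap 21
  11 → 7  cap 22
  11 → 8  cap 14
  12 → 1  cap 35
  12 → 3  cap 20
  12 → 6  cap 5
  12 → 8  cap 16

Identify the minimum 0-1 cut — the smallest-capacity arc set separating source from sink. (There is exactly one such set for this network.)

Min-cut arcs: {(0,12), (4,3), (4,12), (8,10), (9,12)} (total capacity 50)

augment #1: 0→12→1 push 8
augment #2: 0→4→12→1 push 9
augment #3: 0→9→12→1 push 18
augment #4: 0→4→3→5→1 push 8
augment #5: 0→4→8→10→5→1 push 7
max flow = 50; residual-reachable set from 0 gives S-side
cut edges (S→T): {(0,12), (4,3), (4,12), (8,10), (9,12)} total cap 50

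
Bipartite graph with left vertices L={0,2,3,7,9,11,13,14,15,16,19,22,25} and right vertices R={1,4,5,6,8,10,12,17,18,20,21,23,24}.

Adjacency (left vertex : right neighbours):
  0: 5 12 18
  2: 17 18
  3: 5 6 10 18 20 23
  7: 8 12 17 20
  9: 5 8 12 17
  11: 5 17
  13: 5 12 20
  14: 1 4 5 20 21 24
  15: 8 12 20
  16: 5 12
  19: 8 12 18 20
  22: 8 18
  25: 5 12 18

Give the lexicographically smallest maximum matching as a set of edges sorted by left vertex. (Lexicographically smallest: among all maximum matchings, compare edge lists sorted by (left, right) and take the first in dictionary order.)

|M| = 8 (so the lex-smallest maximum matching has 8 edges)
process left vertices in ascending order; for each, take the smallest-labelled available neighbour that still permits 8 edges overall, or leave it unmatched if none does
lex-smallest matching: {0-5, 2-17, 3-6, 7-8, 9-12, 13-20, 14-1, 19-18}

Lex-smallest maximum matching: {(0,5), (2,17), (3,6), (7,8), (9,12), (13,20), (14,1), (19,18)}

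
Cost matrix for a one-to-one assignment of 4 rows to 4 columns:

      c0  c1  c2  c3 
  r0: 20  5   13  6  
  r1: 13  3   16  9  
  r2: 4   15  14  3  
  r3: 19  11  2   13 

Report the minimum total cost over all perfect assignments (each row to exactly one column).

optimal assignment: row0→col3 (cost 6), row1→col1 (cost 3), row2→col0 (cost 4), row3→col2 (cost 2)
total = 6 + 3 + 4 + 2 = 15

Minimum assignment cost: 15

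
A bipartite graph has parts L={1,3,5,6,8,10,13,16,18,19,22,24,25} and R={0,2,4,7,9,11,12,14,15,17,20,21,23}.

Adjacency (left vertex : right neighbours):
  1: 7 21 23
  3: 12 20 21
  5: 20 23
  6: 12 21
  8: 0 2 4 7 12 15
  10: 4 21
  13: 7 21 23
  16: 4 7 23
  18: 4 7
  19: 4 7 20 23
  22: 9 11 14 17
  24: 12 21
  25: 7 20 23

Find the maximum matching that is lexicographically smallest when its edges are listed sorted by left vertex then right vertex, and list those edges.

|M| = 8 (so the lex-smallest maximum matching has 8 edges)
process left vertices in ascending order; for each, take the smallest-labelled available neighbour that still permits 8 edges overall, or leave it unmatched if none does
lex-smallest matching: {1-7, 3-12, 5-20, 6-21, 8-0, 10-4, 13-23, 22-9}

Lex-smallest maximum matching: {(1,7), (3,12), (5,20), (6,21), (8,0), (10,4), (13,23), (22,9)}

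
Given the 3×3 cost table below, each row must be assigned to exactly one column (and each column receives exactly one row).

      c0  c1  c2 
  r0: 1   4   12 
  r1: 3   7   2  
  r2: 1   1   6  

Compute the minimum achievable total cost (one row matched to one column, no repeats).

optimal assignment: row0→col0 (cost 1), row1→col2 (cost 2), row2→col1 (cost 1)
total = 1 + 2 + 1 = 4

Minimum assignment cost: 4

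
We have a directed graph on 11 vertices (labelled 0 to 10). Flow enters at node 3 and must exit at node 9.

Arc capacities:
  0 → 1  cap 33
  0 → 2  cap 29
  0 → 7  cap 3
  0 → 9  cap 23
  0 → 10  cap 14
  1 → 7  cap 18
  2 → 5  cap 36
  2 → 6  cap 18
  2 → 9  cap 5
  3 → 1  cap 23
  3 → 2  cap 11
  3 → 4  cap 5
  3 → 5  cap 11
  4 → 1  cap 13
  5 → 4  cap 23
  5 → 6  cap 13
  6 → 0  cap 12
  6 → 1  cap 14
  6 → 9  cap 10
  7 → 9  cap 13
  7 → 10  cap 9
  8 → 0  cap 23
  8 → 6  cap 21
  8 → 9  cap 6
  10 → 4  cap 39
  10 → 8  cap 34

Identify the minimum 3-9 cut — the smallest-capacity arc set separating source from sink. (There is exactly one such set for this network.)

augment #1: 3→2→9 push 5
augment #2: 3→1→7→9 push 13
augment #3: 3→2→6→9 push 6
augment #4: 3→5→6→9 push 4
augment #5: 3→5→6→0→9 push 7
augment #6: 3→1→7→10→8→9 push 5
max flow = 40; residual-reachable set from 3 gives S-side
cut edges (S→T): {(1,7), (3,2), (3,5)} total cap 40

Min-cut arcs: {(1,7), (3,2), (3,5)} (total capacity 40)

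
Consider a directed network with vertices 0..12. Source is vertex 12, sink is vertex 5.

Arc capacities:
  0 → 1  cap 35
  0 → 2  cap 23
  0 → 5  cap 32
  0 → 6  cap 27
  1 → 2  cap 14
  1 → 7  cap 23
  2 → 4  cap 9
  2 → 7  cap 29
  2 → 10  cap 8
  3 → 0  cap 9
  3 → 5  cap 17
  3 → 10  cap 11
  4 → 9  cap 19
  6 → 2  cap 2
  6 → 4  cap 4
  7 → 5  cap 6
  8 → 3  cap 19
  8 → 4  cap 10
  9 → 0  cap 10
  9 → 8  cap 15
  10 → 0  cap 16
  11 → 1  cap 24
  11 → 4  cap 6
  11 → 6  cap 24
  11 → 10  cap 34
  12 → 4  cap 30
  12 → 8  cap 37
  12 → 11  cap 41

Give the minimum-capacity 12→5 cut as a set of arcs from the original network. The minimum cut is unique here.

augment #1: 12→8→3→5 push 17
augment #2: 12→4→9→0→5 push 10
augment #3: 12→8→3→0→5 push 2
augment #4: 12→11→1→7→5 push 6
augment #5: 12→11→10→0→5 push 16
max flow = 51; residual-reachable set from 12 gives S-side
cut edges (S→T): {(7,5), (8,3), (9,0), (10,0)} total cap 51

Min-cut arcs: {(7,5), (8,3), (9,0), (10,0)} (total capacity 51)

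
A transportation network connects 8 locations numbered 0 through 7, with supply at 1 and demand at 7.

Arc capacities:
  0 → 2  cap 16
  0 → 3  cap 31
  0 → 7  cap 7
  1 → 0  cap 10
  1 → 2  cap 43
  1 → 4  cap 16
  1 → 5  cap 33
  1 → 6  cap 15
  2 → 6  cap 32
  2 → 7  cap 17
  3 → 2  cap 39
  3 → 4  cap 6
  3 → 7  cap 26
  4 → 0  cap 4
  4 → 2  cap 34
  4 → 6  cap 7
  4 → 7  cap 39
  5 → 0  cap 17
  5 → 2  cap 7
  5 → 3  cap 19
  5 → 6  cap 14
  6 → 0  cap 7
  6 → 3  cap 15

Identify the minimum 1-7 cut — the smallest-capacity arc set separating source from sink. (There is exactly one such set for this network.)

augment #1: 1→0→7 push 7
augment #2: 1→2→7 push 17
augment #3: 1→4→7 push 16
augment #4: 1→0→3→7 push 3
augment #5: 1→5→3→7 push 19
augment #6: 1→6→3→7 push 4
augment #7: 1→6→3→4→7 push 6
max flow = 72; residual-reachable set from 1 gives S-side
cut edges (S→T): {(0,7), (1,4), (2,7), (3,4), (3,7)} total cap 72

Min-cut arcs: {(0,7), (1,4), (2,7), (3,4), (3,7)} (total capacity 72)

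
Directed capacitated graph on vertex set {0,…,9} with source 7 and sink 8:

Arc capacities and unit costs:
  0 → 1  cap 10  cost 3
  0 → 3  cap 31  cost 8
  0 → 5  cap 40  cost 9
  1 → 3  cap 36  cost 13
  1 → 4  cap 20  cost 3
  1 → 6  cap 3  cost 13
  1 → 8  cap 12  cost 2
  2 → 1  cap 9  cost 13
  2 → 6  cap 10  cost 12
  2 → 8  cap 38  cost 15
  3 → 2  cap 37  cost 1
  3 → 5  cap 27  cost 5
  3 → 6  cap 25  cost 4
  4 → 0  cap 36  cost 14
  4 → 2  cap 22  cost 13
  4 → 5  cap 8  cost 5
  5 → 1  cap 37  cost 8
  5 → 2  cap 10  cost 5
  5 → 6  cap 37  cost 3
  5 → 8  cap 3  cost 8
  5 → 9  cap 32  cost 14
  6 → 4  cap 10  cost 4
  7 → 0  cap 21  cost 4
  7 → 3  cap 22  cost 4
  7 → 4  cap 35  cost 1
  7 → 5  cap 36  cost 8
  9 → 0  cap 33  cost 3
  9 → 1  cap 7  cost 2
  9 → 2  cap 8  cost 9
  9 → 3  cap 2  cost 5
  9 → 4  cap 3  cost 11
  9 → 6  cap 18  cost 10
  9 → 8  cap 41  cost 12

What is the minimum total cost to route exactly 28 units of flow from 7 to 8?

shortest-cost path #1: 7→0→1→8 push 10 @ unit cost 9 (adds 90)
shortest-cost path #2: 7→4→5→8 push 3 @ unit cost 14 (adds 42)
shortest-cost path #3: 7→4→5→1→8 push 2 @ unit cost 16 (adds 32)
shortest-cost path #4: 7→3→2→8 push 13 @ unit cost 20 (adds 260)
total cost = 424

Minimum cost for 28 units: 424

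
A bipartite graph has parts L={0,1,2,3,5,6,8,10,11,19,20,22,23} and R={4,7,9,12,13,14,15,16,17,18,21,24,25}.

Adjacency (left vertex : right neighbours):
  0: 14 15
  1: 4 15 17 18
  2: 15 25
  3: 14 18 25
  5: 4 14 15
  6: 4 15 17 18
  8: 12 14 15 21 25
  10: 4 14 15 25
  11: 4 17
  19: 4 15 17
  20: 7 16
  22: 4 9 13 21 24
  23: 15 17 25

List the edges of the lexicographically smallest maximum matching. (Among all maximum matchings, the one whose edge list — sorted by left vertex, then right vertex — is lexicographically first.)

Lex-smallest maximum matching: {(0,14), (1,4), (2,15), (3,18), (6,17), (8,12), (10,25), (20,7), (22,9)}

|M| = 9 (so the lex-smallest maximum matching has 9 edges)
process left vertices in ascending order; for each, take the smallest-labelled available neighbour that still permits 9 edges overall, or leave it unmatched if none does
lex-smallest matching: {0-14, 1-4, 2-15, 3-18, 6-17, 8-12, 10-25, 20-7, 22-9}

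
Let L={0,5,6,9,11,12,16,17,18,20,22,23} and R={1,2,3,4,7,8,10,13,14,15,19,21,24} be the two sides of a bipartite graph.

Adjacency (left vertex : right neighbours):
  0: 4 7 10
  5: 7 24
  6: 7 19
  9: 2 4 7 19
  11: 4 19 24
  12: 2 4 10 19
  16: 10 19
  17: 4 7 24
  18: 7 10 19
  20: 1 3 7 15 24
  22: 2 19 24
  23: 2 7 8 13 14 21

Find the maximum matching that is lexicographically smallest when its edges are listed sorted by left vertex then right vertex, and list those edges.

Lex-smallest maximum matching: {(0,4), (5,7), (6,19), (9,2), (11,24), (12,10), (20,1), (23,8)}

|M| = 8 (so the lex-smallest maximum matching has 8 edges)
process left vertices in ascending order; for each, take the smallest-labelled available neighbour that still permits 8 edges overall, or leave it unmatched if none does
lex-smallest matching: {0-4, 5-7, 6-19, 9-2, 11-24, 12-10, 20-1, 23-8}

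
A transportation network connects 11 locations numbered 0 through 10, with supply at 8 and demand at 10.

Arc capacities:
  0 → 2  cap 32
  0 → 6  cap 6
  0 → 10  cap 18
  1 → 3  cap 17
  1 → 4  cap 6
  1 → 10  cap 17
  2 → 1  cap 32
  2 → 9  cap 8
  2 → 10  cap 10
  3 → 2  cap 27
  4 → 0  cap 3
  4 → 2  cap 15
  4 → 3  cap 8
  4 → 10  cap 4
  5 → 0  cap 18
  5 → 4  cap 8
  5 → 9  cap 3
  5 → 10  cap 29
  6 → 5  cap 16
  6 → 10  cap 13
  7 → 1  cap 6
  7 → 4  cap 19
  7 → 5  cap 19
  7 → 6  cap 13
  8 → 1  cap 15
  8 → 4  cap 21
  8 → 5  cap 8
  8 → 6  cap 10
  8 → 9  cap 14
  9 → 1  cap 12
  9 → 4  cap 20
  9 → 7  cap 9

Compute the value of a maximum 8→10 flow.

augment #1: 8→1→10 bottleneck 15, total now 15
augment #2: 8→4→10 bottleneck 4, total now 19
augment #3: 8→5→10 bottleneck 8, total now 27
augment #4: 8→6→10 bottleneck 10, total now 37
augment #5: 8→4→0→10 bottleneck 3, total now 40
augment #6: 8→4→2→10 bottleneck 10, total now 50
augment #7: 8→9→1→10 bottleneck 2, total now 52
augment #8: 8→9→7→5→10 bottleneck 9, total now 61

Maximum flow value: 61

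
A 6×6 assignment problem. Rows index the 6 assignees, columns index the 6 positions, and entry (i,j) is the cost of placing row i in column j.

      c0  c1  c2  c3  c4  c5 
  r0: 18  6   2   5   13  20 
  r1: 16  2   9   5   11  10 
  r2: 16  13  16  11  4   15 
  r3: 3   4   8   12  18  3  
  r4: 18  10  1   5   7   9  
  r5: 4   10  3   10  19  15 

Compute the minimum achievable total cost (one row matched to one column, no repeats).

optimal assignment: row0→col3 (cost 5), row1→col1 (cost 2), row2→col4 (cost 4), row3→col5 (cost 3), row4→col2 (cost 1), row5→col0 (cost 4)
total = 5 + 2 + 4 + 3 + 1 + 4 = 19

Minimum assignment cost: 19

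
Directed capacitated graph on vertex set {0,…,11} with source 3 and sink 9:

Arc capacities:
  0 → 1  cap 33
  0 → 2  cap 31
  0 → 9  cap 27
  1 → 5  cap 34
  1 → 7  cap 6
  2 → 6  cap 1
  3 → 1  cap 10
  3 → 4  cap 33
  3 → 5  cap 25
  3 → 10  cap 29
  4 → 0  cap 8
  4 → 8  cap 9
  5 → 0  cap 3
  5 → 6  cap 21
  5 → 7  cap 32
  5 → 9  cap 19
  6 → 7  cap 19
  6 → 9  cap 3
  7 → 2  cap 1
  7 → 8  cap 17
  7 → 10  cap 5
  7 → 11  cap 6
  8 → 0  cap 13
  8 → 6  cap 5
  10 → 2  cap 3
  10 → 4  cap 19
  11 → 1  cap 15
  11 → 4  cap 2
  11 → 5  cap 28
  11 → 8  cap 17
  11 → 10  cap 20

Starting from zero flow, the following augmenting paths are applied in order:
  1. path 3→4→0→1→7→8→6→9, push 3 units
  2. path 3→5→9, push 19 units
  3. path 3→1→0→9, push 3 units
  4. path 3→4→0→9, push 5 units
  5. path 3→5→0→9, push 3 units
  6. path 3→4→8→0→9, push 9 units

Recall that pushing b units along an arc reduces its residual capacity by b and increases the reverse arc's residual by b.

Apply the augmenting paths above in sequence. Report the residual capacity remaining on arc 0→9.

after path 1 (3→4→0→1→7→8→6→9, push 3): res(0,9)=27
after path 2 (3→5→9, push 19): res(0,9)=27
after path 3 (3→1→0→9, push 3): res(0,9)=24
after path 4 (3→4→0→9, push 5): res(0,9)=19
after path 5 (3→5→0→9, push 3): res(0,9)=16
after path 6 (3→4→8→0→9, push 9): res(0,9)=7

Residual capacity of (0,9): 7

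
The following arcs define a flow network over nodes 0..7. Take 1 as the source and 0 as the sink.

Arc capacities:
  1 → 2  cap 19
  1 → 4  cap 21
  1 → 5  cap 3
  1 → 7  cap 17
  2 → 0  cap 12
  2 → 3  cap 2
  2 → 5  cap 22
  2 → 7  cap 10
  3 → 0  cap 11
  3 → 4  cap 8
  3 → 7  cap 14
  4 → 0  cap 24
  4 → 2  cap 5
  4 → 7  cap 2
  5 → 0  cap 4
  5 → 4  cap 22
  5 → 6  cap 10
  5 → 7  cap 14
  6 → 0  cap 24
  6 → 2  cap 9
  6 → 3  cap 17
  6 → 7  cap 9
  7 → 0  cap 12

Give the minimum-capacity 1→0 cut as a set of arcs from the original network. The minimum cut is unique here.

Min-cut arcs: {(1,2), (1,4), (1,5), (7,0)} (total capacity 55)

augment #1: 1→2→0 push 12
augment #2: 1→4→0 push 21
augment #3: 1→5→0 push 3
augment #4: 1→7→0 push 12
augment #5: 1→2→3→0 push 2
augment #6: 1→2→5→0 push 1
augment #7: 1→2→5→4→0 push 3
augment #8: 1→2→5→6→0 push 1
max flow = 55; residual-reachable set from 1 gives S-side
cut edges (S→T): {(1,2), (1,4), (1,5), (7,0)} total cap 55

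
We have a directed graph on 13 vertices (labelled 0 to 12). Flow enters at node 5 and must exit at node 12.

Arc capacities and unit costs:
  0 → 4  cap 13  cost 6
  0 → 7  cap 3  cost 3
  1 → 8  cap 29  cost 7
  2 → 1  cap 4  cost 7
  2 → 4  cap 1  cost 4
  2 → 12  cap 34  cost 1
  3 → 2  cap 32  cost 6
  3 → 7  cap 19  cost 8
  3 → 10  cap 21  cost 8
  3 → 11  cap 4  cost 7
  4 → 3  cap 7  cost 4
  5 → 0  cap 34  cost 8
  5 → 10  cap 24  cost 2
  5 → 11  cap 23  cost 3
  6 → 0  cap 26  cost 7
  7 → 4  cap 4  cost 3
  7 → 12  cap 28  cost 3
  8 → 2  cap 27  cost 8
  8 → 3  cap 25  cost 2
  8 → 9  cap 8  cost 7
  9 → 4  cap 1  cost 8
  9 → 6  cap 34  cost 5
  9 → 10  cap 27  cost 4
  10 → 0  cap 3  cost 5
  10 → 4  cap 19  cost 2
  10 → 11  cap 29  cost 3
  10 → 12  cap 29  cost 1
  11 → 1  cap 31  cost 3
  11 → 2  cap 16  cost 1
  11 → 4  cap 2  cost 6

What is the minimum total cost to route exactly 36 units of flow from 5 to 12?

Minimum cost for 36 units: 132

shortest-cost path #1: 5→10→12 push 24 @ unit cost 3 (adds 72)
shortest-cost path #2: 5→11→2→12 push 12 @ unit cost 5 (adds 60)
total cost = 132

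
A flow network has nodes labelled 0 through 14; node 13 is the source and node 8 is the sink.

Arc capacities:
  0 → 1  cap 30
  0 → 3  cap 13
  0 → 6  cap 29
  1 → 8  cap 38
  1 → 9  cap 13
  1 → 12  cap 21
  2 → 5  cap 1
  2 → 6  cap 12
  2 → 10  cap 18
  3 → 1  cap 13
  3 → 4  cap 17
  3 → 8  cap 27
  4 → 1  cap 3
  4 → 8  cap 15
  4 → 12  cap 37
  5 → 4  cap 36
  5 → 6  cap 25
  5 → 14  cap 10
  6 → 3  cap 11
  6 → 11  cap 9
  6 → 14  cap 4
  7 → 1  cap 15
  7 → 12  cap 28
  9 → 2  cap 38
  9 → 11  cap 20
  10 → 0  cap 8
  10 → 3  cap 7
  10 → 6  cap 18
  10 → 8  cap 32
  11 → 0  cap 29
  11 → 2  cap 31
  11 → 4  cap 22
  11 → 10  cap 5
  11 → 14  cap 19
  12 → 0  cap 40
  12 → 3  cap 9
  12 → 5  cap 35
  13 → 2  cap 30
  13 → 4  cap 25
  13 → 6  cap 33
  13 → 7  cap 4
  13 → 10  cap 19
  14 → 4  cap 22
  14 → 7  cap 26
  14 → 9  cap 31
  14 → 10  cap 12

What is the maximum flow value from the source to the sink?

Maximum flow value: 91

augment #1: 13→4→8 bottleneck 15, total now 15
augment #2: 13→10→8 bottleneck 19, total now 34
augment #3: 13→2→10→8 bottleneck 13, total now 47
augment #4: 13→4→1→8 bottleneck 3, total now 50
augment #5: 13→6→3→8 bottleneck 11, total now 61
augment #6: 13→7→1→8 bottleneck 4, total now 65
augment #7: 13→2→10→3→8 bottleneck 5, total now 70
augment #8: 13→4→12→3→8 bottleneck 7, total now 77
augment #9: 13→6→11→0→1→8 bottleneck 9, total now 86
augment #10: 13→6→14→7→1→8 bottleneck 4, total now 90
augment #11: 13→2→5→4→12→3→8 bottleneck 1, total now 91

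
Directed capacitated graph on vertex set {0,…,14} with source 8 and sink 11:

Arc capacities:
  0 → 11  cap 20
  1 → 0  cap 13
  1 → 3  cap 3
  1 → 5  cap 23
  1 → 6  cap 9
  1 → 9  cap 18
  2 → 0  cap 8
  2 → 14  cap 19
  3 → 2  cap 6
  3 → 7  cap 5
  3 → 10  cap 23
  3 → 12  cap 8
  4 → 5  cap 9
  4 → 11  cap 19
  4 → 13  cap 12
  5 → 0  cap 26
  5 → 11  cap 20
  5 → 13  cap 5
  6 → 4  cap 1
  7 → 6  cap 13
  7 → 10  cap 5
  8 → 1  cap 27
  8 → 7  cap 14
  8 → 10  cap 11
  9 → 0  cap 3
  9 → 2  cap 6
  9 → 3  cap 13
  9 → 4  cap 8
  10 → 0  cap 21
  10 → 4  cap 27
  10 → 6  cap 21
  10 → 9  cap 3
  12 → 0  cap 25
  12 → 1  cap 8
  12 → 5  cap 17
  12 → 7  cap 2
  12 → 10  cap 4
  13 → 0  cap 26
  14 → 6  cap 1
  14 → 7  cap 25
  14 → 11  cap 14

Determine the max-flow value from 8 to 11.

Maximum flow value: 44

augment #1: 8→1→0→11 bottleneck 13, total now 13
augment #2: 8→1→5→11 bottleneck 14, total now 27
augment #3: 8→10→0→11 bottleneck 7, total now 34
augment #4: 8→10→4→11 bottleneck 4, total now 38
augment #5: 8→7→6→4→11 bottleneck 1, total now 39
augment #6: 8→7→10→4→11 bottleneck 5, total now 44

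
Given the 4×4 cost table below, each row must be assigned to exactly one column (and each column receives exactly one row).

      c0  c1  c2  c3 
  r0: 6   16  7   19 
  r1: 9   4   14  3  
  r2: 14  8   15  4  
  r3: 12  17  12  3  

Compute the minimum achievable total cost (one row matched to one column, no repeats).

Minimum assignment cost: 26

optimal assignment: row0→col0 (cost 6), row1→col1 (cost 4), row2→col3 (cost 4), row3→col2 (cost 12)
total = 6 + 4 + 4 + 12 = 26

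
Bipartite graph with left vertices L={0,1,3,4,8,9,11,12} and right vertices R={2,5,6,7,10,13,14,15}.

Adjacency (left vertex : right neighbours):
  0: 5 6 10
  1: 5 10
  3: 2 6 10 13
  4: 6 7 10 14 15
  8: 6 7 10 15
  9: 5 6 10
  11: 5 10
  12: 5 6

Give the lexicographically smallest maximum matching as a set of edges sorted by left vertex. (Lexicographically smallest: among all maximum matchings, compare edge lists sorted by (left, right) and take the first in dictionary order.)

|M| = 6 (so the lex-smallest maximum matching has 6 edges)
process left vertices in ascending order; for each, take the smallest-labelled available neighbour that still permits 6 edges overall, or leave it unmatched if none does
lex-smallest matching: {0-5, 1-10, 3-2, 4-7, 8-15, 9-6}

Lex-smallest maximum matching: {(0,5), (1,10), (3,2), (4,7), (8,15), (9,6)}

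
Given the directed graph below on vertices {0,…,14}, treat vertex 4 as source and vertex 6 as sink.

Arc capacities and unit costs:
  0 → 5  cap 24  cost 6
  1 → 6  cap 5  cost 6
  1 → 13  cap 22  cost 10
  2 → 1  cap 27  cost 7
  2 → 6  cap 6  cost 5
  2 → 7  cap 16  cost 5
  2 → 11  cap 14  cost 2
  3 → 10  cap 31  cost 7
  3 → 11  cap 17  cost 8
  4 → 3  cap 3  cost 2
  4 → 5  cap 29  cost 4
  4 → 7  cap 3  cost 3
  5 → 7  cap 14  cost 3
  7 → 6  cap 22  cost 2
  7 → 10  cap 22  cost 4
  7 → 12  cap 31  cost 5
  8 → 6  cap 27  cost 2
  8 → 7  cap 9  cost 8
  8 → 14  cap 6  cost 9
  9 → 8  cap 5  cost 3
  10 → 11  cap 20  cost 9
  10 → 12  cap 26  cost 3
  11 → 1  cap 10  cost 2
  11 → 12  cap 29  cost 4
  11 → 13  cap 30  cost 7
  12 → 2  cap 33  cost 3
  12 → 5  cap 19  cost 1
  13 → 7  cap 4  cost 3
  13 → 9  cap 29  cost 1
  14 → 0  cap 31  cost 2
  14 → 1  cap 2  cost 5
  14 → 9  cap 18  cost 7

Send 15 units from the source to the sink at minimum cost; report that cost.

shortest-cost path #1: 4→7→6 push 3 @ unit cost 5 (adds 15)
shortest-cost path #2: 4→5→7→6 push 12 @ unit cost 9 (adds 108)
total cost = 123

Minimum cost for 15 units: 123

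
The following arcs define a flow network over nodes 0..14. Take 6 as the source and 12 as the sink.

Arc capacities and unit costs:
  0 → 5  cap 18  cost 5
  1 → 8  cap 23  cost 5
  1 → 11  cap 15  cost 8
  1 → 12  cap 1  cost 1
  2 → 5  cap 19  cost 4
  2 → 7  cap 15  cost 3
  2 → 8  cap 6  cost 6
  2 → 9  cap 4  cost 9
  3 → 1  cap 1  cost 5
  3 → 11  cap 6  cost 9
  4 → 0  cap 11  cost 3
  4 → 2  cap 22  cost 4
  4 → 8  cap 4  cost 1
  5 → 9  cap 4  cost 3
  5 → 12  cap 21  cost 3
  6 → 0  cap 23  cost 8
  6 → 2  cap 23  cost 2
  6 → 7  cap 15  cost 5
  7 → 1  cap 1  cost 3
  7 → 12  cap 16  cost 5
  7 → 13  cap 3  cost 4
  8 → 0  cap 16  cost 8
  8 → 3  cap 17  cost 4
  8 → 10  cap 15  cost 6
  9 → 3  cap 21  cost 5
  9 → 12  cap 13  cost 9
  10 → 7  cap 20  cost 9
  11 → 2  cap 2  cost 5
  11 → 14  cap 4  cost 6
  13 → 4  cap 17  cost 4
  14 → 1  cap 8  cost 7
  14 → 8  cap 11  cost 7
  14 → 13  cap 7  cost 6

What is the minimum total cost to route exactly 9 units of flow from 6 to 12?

shortest-cost path #1: 6→7→1→12 push 1 @ unit cost 9 (adds 9)
shortest-cost path #2: 6→2→5→12 push 8 @ unit cost 9 (adds 72)
total cost = 81

Minimum cost for 9 units: 81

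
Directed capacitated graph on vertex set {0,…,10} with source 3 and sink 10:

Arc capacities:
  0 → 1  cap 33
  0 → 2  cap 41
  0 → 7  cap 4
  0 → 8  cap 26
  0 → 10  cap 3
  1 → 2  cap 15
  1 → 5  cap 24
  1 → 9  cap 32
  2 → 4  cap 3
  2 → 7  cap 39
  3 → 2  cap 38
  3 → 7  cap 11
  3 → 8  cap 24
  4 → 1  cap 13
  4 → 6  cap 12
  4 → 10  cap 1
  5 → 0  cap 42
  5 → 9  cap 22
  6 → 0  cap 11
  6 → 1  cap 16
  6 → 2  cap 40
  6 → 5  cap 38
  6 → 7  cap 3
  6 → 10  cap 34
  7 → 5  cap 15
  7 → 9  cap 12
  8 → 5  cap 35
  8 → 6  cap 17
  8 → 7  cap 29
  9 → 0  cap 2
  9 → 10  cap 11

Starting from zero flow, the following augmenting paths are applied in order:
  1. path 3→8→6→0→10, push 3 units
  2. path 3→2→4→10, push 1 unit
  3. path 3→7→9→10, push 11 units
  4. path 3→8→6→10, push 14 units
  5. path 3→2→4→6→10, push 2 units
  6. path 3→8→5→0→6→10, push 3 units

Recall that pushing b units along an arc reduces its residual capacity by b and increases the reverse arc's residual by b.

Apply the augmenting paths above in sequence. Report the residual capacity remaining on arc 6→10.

after path 1 (3→8→6→0→10, push 3): res(6,10)=34
after path 2 (3→2→4→10, push 1): res(6,10)=34
after path 3 (3→7→9→10, push 11): res(6,10)=34
after path 4 (3→8→6→10, push 14): res(6,10)=20
after path 5 (3→2→4→6→10, push 2): res(6,10)=18
after path 6 (3→8→5→0→6→10, push 3): res(6,10)=15

Residual capacity of (6,10): 15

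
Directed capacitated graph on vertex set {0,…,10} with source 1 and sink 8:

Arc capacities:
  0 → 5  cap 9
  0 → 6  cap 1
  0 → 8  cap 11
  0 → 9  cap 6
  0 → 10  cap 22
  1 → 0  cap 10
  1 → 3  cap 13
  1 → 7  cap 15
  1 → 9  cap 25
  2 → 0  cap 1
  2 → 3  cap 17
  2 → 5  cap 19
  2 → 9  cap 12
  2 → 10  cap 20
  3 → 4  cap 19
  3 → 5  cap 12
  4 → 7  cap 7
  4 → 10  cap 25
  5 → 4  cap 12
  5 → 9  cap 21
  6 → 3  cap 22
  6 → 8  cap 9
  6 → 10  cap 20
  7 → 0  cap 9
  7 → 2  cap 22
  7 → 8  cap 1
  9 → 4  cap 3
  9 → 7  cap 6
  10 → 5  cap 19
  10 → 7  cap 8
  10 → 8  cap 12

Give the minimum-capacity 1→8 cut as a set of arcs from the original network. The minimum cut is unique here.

Min-cut arcs: {(0,6), (0,8), (7,8), (10,8)} (total capacity 25)

augment #1: 1→0→8 push 10
augment #2: 1→7→8 push 1
augment #3: 1→7→0→8 push 1
augment #4: 1→3→4→10→8 push 12
augment #5: 1→7→0→6→8 push 1
max flow = 25; residual-reachable set from 1 gives S-side
cut edges (S→T): {(0,6), (0,8), (7,8), (10,8)} total cap 25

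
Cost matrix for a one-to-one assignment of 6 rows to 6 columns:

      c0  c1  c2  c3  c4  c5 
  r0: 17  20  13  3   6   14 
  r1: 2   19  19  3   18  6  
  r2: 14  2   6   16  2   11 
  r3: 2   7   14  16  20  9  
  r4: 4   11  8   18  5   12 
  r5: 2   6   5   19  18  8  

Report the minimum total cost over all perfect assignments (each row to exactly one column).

optimal assignment: row0→col3 (cost 3), row1→col5 (cost 6), row2→col1 (cost 2), row3→col0 (cost 2), row4→col4 (cost 5), row5→col2 (cost 5)
total = 3 + 6 + 2 + 2 + 5 + 5 = 23

Minimum assignment cost: 23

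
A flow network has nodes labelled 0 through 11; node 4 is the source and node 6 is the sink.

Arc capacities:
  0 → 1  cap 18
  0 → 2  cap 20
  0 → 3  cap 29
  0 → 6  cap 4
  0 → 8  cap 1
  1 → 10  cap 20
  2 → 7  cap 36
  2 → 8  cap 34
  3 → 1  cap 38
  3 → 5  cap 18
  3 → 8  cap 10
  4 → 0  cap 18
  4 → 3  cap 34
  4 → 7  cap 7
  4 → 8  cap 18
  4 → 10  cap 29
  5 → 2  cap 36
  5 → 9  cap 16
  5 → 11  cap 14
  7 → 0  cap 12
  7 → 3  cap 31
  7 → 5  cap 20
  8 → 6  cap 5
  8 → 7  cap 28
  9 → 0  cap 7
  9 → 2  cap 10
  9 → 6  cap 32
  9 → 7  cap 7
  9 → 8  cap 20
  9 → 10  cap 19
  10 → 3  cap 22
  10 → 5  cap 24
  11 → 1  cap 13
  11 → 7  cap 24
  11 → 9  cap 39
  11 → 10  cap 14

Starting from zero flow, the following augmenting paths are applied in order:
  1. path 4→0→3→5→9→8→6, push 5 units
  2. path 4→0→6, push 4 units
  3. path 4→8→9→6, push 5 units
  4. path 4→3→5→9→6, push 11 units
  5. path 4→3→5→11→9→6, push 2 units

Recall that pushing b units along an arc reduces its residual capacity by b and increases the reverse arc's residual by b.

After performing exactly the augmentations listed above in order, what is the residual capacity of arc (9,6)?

Residual capacity of (9,6): 14

after path 1 (4→0→3→5→9→8→6, push 5): res(9,6)=32
after path 2 (4→0→6, push 4): res(9,6)=32
after path 3 (4→8→9→6, push 5): res(9,6)=27
after path 4 (4→3→5→9→6, push 11): res(9,6)=16
after path 5 (4→3→5→11→9→6, push 2): res(9,6)=14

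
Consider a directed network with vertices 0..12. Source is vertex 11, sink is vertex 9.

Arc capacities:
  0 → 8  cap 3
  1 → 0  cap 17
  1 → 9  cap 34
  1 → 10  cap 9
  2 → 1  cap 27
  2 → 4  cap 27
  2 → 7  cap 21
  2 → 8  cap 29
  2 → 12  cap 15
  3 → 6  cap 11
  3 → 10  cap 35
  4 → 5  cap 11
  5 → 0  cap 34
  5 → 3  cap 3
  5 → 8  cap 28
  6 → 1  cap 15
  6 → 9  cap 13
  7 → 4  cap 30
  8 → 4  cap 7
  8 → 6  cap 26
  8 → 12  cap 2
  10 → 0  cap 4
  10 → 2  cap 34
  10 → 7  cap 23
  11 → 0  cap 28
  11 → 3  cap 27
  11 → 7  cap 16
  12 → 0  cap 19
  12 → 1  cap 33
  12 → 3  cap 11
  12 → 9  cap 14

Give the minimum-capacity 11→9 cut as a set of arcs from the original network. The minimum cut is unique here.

Min-cut arcs: {(0,8), (4,5), (11,3)} (total capacity 41)

augment #1: 11→3→6→9 push 11
augment #2: 11→0→8→6→9 push 2
augment #3: 11→0→8→12→9 push 1
augment #4: 11→3→10→2→1→9 push 16
augment #5: 11→7→4→5→8→12→9 push 1
augment #6: 11→7→4→5→8→6→1→9 push 10
max flow = 41; residual-reachable set from 11 gives S-side
cut edges (S→T): {(0,8), (4,5), (11,3)} total cap 41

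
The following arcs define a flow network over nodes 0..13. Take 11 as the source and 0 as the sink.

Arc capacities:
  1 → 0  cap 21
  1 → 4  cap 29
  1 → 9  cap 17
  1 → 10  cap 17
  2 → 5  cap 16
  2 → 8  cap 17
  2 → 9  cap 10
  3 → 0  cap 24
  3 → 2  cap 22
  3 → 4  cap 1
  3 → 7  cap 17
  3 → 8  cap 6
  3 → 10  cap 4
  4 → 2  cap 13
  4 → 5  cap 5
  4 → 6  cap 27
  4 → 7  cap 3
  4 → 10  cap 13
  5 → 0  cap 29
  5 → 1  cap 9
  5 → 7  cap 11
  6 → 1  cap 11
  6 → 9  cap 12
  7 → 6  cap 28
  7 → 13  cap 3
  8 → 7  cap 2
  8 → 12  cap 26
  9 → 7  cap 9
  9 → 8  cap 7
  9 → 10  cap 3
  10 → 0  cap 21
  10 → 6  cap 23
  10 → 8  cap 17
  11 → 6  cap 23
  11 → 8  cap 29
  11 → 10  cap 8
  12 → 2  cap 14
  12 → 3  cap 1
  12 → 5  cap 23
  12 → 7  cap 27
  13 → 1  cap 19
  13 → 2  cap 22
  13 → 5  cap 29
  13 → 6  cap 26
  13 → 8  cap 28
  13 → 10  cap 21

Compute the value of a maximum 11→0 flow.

Maximum flow value: 51

augment #1: 11→10→0 bottleneck 8, total now 8
augment #2: 11→6→1→0 bottleneck 11, total now 19
augment #3: 11→6→9→10→0 bottleneck 3, total now 22
augment #4: 11→8→12→3→0 bottleneck 1, total now 23
augment #5: 11→8→12→5→0 bottleneck 23, total now 46
augment #6: 11→8→7→13→1→0 bottleneck 2, total now 48
augment #7: 11→8→12→2→5→0 bottleneck 2, total now 50
augment #8: 11→6→9→7→13→1→0 bottleneck 1, total now 51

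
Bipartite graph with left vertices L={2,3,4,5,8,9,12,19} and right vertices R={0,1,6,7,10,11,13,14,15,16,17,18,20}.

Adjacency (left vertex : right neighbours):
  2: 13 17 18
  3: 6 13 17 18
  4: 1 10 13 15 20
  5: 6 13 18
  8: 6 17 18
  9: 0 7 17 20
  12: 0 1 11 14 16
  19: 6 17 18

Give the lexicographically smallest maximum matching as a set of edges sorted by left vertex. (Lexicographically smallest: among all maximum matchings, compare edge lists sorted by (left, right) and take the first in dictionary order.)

Lex-smallest maximum matching: {(2,13), (3,6), (4,1), (5,18), (8,17), (9,0), (12,11)}

|M| = 7 (so the lex-smallest maximum matching has 7 edges)
process left vertices in ascending order; for each, take the smallest-labelled available neighbour that still permits 7 edges overall, or leave it unmatched if none does
lex-smallest matching: {2-13, 3-6, 4-1, 5-18, 8-17, 9-0, 12-11}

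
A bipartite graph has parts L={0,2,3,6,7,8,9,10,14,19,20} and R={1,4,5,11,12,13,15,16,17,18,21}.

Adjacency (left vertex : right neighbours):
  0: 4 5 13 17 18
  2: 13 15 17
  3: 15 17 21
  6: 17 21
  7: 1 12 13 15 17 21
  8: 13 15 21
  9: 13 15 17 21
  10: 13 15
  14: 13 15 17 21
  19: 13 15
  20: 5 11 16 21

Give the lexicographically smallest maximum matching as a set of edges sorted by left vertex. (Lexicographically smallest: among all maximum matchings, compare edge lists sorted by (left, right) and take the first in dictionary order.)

|M| = 7 (so the lex-smallest maximum matching has 7 edges)
process left vertices in ascending order; for each, take the smallest-labelled available neighbour that still permits 7 edges overall, or leave it unmatched if none does
lex-smallest matching: {0-4, 2-13, 3-15, 6-17, 7-1, 8-21, 20-5}

Lex-smallest maximum matching: {(0,4), (2,13), (3,15), (6,17), (7,1), (8,21), (20,5)}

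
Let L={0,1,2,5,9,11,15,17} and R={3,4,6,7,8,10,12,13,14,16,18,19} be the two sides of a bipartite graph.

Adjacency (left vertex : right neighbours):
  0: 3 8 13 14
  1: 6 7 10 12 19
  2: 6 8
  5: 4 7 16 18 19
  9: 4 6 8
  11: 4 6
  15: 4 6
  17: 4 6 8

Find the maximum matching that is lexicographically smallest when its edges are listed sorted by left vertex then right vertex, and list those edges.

Lex-smallest maximum matching: {(0,3), (1,7), (2,6), (5,16), (9,4), (17,8)}

|M| = 6 (so the lex-smallest maximum matching has 6 edges)
process left vertices in ascending order; for each, take the smallest-labelled available neighbour that still permits 6 edges overall, or leave it unmatched if none does
lex-smallest matching: {0-3, 1-7, 2-6, 5-16, 9-4, 17-8}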